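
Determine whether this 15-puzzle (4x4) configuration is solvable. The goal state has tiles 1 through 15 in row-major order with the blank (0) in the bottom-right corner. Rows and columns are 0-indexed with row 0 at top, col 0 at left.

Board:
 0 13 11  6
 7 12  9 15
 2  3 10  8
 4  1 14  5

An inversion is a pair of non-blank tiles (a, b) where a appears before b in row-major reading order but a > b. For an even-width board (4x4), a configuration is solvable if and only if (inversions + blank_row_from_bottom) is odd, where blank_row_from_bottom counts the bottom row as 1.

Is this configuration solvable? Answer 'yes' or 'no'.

Answer: yes

Derivation:
Inversions: 65
Blank is in row 0 (0-indexed from top), which is row 4 counting from the bottom (bottom = 1).
65 + 4 = 69, which is odd, so the puzzle is solvable.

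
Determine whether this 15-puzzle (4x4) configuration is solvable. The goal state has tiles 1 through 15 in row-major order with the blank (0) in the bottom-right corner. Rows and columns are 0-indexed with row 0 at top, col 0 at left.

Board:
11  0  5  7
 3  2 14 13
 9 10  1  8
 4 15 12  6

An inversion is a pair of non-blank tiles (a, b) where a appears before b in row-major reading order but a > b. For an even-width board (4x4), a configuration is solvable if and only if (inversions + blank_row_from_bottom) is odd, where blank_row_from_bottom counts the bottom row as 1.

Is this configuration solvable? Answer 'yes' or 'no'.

Inversions: 50
Blank is in row 0 (0-indexed from top), which is row 4 counting from the bottom (bottom = 1).
50 + 4 = 54, which is even, so the puzzle is not solvable.

Answer: no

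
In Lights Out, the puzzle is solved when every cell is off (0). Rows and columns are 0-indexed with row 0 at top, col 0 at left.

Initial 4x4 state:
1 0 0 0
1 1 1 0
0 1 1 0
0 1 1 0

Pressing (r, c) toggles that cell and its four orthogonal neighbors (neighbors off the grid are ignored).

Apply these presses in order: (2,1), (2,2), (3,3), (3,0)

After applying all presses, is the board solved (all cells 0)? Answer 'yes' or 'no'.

After press 1 at (2,1):
1 0 0 0
1 0 1 0
1 0 0 0
0 0 1 0

After press 2 at (2,2):
1 0 0 0
1 0 0 0
1 1 1 1
0 0 0 0

After press 3 at (3,3):
1 0 0 0
1 0 0 0
1 1 1 0
0 0 1 1

After press 4 at (3,0):
1 0 0 0
1 0 0 0
0 1 1 0
1 1 1 1

Lights still on: 8

Answer: no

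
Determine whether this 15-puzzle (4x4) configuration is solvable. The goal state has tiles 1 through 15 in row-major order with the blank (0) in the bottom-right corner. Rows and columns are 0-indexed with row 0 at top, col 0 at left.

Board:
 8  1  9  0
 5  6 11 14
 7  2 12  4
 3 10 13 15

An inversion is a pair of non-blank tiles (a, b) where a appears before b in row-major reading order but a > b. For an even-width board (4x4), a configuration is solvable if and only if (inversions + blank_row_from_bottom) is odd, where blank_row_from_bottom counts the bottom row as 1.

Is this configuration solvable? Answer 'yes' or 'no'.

Inversions: 38
Blank is in row 0 (0-indexed from top), which is row 4 counting from the bottom (bottom = 1).
38 + 4 = 42, which is even, so the puzzle is not solvable.

Answer: no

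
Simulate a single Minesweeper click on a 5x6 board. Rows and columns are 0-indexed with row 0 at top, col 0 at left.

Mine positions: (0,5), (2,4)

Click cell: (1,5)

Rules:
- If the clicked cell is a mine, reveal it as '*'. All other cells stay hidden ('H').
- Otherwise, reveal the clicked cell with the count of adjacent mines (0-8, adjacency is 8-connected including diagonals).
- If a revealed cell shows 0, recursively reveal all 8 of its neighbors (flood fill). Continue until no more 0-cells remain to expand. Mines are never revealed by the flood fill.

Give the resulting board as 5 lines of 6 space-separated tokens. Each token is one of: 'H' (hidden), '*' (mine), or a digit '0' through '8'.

H H H H H H
H H H H H 2
H H H H H H
H H H H H H
H H H H H H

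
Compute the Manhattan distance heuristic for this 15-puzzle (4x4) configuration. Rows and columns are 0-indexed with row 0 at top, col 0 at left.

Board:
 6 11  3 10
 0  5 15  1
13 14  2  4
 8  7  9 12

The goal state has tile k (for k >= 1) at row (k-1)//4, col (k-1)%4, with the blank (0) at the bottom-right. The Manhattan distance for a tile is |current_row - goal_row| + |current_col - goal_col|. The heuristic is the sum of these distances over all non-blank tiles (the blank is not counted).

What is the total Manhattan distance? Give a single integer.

Tile 6: at (0,0), goal (1,1), distance |0-1|+|0-1| = 2
Tile 11: at (0,1), goal (2,2), distance |0-2|+|1-2| = 3
Tile 3: at (0,2), goal (0,2), distance |0-0|+|2-2| = 0
Tile 10: at (0,3), goal (2,1), distance |0-2|+|3-1| = 4
Tile 5: at (1,1), goal (1,0), distance |1-1|+|1-0| = 1
Tile 15: at (1,2), goal (3,2), distance |1-3|+|2-2| = 2
Tile 1: at (1,3), goal (0,0), distance |1-0|+|3-0| = 4
Tile 13: at (2,0), goal (3,0), distance |2-3|+|0-0| = 1
Tile 14: at (2,1), goal (3,1), distance |2-3|+|1-1| = 1
Tile 2: at (2,2), goal (0,1), distance |2-0|+|2-1| = 3
Tile 4: at (2,3), goal (0,3), distance |2-0|+|3-3| = 2
Tile 8: at (3,0), goal (1,3), distance |3-1|+|0-3| = 5
Tile 7: at (3,1), goal (1,2), distance |3-1|+|1-2| = 3
Tile 9: at (3,2), goal (2,0), distance |3-2|+|2-0| = 3
Tile 12: at (3,3), goal (2,3), distance |3-2|+|3-3| = 1
Sum: 2 + 3 + 0 + 4 + 1 + 2 + 4 + 1 + 1 + 3 + 2 + 5 + 3 + 3 + 1 = 35

Answer: 35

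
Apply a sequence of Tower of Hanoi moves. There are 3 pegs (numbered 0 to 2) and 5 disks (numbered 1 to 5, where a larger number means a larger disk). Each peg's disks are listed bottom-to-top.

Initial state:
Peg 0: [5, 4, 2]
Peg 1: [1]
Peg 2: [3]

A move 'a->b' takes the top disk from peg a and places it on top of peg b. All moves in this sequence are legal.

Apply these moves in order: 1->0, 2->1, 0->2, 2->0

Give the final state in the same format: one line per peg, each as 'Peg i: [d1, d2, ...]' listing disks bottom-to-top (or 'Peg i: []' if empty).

After move 1 (1->0):
Peg 0: [5, 4, 2, 1]
Peg 1: []
Peg 2: [3]

After move 2 (2->1):
Peg 0: [5, 4, 2, 1]
Peg 1: [3]
Peg 2: []

After move 3 (0->2):
Peg 0: [5, 4, 2]
Peg 1: [3]
Peg 2: [1]

After move 4 (2->0):
Peg 0: [5, 4, 2, 1]
Peg 1: [3]
Peg 2: []

Answer: Peg 0: [5, 4, 2, 1]
Peg 1: [3]
Peg 2: []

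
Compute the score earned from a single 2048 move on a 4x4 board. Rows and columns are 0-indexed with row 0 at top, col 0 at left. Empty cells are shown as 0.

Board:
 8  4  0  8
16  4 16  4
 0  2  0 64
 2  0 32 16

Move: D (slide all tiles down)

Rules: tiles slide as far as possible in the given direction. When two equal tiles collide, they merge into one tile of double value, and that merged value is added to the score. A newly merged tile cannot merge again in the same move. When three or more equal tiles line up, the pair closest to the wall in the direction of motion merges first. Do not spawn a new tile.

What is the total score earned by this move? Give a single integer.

Slide down:
col 0: [8, 16, 0, 2] -> [0, 8, 16, 2]  score +0 (running 0)
col 1: [4, 4, 2, 0] -> [0, 0, 8, 2]  score +8 (running 8)
col 2: [0, 16, 0, 32] -> [0, 0, 16, 32]  score +0 (running 8)
col 3: [8, 4, 64, 16] -> [8, 4, 64, 16]  score +0 (running 8)
Board after move:
 0  0  0  8
 8  0  0  4
16  8 16 64
 2  2 32 16

Answer: 8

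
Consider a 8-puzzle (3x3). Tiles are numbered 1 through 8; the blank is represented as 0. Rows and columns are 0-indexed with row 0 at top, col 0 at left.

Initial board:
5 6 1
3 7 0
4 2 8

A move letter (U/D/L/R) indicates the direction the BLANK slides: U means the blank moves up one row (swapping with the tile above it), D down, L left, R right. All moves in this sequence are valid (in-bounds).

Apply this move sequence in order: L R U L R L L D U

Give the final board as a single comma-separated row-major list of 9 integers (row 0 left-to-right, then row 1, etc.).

After move 1 (L):
5 6 1
3 0 7
4 2 8

After move 2 (R):
5 6 1
3 7 0
4 2 8

After move 3 (U):
5 6 0
3 7 1
4 2 8

After move 4 (L):
5 0 6
3 7 1
4 2 8

After move 5 (R):
5 6 0
3 7 1
4 2 8

After move 6 (L):
5 0 6
3 7 1
4 2 8

After move 7 (L):
0 5 6
3 7 1
4 2 8

After move 8 (D):
3 5 6
0 7 1
4 2 8

After move 9 (U):
0 5 6
3 7 1
4 2 8

Answer: 0, 5, 6, 3, 7, 1, 4, 2, 8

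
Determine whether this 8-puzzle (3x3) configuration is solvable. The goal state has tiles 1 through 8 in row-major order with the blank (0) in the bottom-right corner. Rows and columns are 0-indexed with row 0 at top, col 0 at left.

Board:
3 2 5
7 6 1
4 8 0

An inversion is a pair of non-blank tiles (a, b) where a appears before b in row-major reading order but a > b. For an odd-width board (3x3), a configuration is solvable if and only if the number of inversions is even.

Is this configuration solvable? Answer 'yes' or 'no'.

Inversions (pairs i<j in row-major order where tile[i] > tile[j] > 0): 10
10 is even, so the puzzle is solvable.

Answer: yes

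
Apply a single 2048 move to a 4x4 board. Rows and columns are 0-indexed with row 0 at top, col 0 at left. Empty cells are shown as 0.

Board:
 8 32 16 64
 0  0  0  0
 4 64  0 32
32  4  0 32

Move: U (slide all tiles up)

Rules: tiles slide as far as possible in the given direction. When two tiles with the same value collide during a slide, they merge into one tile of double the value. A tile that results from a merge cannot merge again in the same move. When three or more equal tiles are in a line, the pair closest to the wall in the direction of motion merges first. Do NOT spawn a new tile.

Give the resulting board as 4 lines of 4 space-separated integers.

Slide up:
col 0: [8, 0, 4, 32] -> [8, 4, 32, 0]
col 1: [32, 0, 64, 4] -> [32, 64, 4, 0]
col 2: [16, 0, 0, 0] -> [16, 0, 0, 0]
col 3: [64, 0, 32, 32] -> [64, 64, 0, 0]

Answer:  8 32 16 64
 4 64  0 64
32  4  0  0
 0  0  0  0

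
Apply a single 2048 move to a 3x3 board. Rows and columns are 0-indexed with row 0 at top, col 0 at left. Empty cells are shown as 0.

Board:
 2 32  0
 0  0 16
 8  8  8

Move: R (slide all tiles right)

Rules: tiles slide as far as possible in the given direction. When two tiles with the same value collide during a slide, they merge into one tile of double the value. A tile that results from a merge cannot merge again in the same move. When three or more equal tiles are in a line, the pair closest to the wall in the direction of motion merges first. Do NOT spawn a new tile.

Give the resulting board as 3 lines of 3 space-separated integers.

Answer:  0  2 32
 0  0 16
 0  8 16

Derivation:
Slide right:
row 0: [2, 32, 0] -> [0, 2, 32]
row 1: [0, 0, 16] -> [0, 0, 16]
row 2: [8, 8, 8] -> [0, 8, 16]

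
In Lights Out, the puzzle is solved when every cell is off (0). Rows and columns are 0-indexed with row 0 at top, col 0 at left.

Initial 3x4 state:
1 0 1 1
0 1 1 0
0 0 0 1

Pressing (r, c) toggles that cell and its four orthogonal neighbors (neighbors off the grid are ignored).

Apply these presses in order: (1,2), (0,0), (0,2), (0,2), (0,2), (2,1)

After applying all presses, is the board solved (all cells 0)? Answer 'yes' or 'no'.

After press 1 at (1,2):
1 0 0 1
0 0 0 1
0 0 1 1

After press 2 at (0,0):
0 1 0 1
1 0 0 1
0 0 1 1

After press 3 at (0,2):
0 0 1 0
1 0 1 1
0 0 1 1

After press 4 at (0,2):
0 1 0 1
1 0 0 1
0 0 1 1

After press 5 at (0,2):
0 0 1 0
1 0 1 1
0 0 1 1

After press 6 at (2,1):
0 0 1 0
1 1 1 1
1 1 0 1

Lights still on: 8

Answer: no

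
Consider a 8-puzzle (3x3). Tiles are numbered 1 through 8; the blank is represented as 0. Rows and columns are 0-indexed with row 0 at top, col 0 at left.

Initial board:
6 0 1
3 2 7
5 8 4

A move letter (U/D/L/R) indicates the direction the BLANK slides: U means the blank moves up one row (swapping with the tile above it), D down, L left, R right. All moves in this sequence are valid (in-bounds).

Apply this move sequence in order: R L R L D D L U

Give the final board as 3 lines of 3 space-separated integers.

Answer: 6 2 1
0 8 7
3 5 4

Derivation:
After move 1 (R):
6 1 0
3 2 7
5 8 4

After move 2 (L):
6 0 1
3 2 7
5 8 4

After move 3 (R):
6 1 0
3 2 7
5 8 4

After move 4 (L):
6 0 1
3 2 7
5 8 4

After move 5 (D):
6 2 1
3 0 7
5 8 4

After move 6 (D):
6 2 1
3 8 7
5 0 4

After move 7 (L):
6 2 1
3 8 7
0 5 4

After move 8 (U):
6 2 1
0 8 7
3 5 4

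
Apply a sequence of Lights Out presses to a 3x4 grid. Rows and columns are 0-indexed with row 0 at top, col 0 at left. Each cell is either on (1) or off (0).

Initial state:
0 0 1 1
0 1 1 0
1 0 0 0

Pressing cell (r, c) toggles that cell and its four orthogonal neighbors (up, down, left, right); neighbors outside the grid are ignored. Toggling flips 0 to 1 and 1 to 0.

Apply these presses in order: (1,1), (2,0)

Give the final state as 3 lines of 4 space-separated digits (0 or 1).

Answer: 0 1 1 1
0 0 0 0
0 0 0 0

Derivation:
After press 1 at (1,1):
0 1 1 1
1 0 0 0
1 1 0 0

After press 2 at (2,0):
0 1 1 1
0 0 0 0
0 0 0 0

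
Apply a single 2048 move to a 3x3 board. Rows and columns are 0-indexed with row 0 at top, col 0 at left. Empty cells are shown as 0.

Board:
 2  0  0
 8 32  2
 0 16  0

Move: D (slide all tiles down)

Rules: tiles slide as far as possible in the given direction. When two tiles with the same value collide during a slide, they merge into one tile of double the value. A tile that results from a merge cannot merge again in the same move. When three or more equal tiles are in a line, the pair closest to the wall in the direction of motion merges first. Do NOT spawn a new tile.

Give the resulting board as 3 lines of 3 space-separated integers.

Answer:  0  0  0
 2 32  0
 8 16  2

Derivation:
Slide down:
col 0: [2, 8, 0] -> [0, 2, 8]
col 1: [0, 32, 16] -> [0, 32, 16]
col 2: [0, 2, 0] -> [0, 0, 2]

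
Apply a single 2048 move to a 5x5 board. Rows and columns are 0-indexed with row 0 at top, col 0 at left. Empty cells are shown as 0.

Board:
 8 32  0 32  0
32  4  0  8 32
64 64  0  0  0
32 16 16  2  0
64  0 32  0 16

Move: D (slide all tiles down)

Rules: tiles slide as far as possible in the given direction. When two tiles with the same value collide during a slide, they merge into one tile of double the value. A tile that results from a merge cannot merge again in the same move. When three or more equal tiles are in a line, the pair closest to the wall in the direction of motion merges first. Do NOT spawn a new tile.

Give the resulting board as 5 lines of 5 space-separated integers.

Slide down:
col 0: [8, 32, 64, 32, 64] -> [8, 32, 64, 32, 64]
col 1: [32, 4, 64, 16, 0] -> [0, 32, 4, 64, 16]
col 2: [0, 0, 0, 16, 32] -> [0, 0, 0, 16, 32]
col 3: [32, 8, 0, 2, 0] -> [0, 0, 32, 8, 2]
col 4: [0, 32, 0, 0, 16] -> [0, 0, 0, 32, 16]

Answer:  8  0  0  0  0
32 32  0  0  0
64  4  0 32  0
32 64 16  8 32
64 16 32  2 16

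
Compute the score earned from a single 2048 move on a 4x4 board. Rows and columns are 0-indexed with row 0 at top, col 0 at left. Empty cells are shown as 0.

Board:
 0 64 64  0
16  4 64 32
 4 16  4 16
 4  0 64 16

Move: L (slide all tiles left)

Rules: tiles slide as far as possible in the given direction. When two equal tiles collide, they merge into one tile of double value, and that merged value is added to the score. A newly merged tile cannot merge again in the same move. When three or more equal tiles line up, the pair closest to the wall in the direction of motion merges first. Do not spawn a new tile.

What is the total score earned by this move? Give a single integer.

Answer: 128

Derivation:
Slide left:
row 0: [0, 64, 64, 0] -> [128, 0, 0, 0]  score +128 (running 128)
row 1: [16, 4, 64, 32] -> [16, 4, 64, 32]  score +0 (running 128)
row 2: [4, 16, 4, 16] -> [4, 16, 4, 16]  score +0 (running 128)
row 3: [4, 0, 64, 16] -> [4, 64, 16, 0]  score +0 (running 128)
Board after move:
128   0   0   0
 16   4  64  32
  4  16   4  16
  4  64  16   0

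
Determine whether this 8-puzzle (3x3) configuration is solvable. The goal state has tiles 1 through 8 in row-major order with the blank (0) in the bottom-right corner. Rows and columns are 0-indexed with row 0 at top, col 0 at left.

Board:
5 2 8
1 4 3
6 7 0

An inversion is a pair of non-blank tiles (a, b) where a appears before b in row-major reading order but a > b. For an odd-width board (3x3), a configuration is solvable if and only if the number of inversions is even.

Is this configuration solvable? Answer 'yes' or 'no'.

Answer: no

Derivation:
Inversions (pairs i<j in row-major order where tile[i] > tile[j] > 0): 11
11 is odd, so the puzzle is not solvable.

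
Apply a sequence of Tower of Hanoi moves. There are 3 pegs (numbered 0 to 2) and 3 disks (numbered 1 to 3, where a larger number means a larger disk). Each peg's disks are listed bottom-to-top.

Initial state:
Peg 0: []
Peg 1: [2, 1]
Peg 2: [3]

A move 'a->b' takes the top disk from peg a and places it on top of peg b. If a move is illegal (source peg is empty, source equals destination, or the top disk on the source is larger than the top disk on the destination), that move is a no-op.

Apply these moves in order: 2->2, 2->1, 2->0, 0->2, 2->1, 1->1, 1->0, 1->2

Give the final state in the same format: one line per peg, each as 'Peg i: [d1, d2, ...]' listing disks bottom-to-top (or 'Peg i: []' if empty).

After move 1 (2->2):
Peg 0: []
Peg 1: [2, 1]
Peg 2: [3]

After move 2 (2->1):
Peg 0: []
Peg 1: [2, 1]
Peg 2: [3]

After move 3 (2->0):
Peg 0: [3]
Peg 1: [2, 1]
Peg 2: []

After move 4 (0->2):
Peg 0: []
Peg 1: [2, 1]
Peg 2: [3]

After move 5 (2->1):
Peg 0: []
Peg 1: [2, 1]
Peg 2: [3]

After move 6 (1->1):
Peg 0: []
Peg 1: [2, 1]
Peg 2: [3]

After move 7 (1->0):
Peg 0: [1]
Peg 1: [2]
Peg 2: [3]

After move 8 (1->2):
Peg 0: [1]
Peg 1: []
Peg 2: [3, 2]

Answer: Peg 0: [1]
Peg 1: []
Peg 2: [3, 2]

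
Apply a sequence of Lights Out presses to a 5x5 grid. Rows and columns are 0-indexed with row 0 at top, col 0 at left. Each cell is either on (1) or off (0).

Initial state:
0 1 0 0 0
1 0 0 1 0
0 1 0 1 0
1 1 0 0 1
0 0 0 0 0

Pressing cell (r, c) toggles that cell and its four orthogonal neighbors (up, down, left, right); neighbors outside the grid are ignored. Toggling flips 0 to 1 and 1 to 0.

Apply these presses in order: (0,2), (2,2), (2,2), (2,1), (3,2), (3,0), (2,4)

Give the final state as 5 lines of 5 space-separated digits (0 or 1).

Answer: 0 0 1 1 0
1 1 1 1 1
0 0 0 0 1
0 0 1 1 0
1 0 1 0 0

Derivation:
After press 1 at (0,2):
0 0 1 1 0
1 0 1 1 0
0 1 0 1 0
1 1 0 0 1
0 0 0 0 0

After press 2 at (2,2):
0 0 1 1 0
1 0 0 1 0
0 0 1 0 0
1 1 1 0 1
0 0 0 0 0

After press 3 at (2,2):
0 0 1 1 0
1 0 1 1 0
0 1 0 1 0
1 1 0 0 1
0 0 0 0 0

After press 4 at (2,1):
0 0 1 1 0
1 1 1 1 0
1 0 1 1 0
1 0 0 0 1
0 0 0 0 0

After press 5 at (3,2):
0 0 1 1 0
1 1 1 1 0
1 0 0 1 0
1 1 1 1 1
0 0 1 0 0

After press 6 at (3,0):
0 0 1 1 0
1 1 1 1 0
0 0 0 1 0
0 0 1 1 1
1 0 1 0 0

After press 7 at (2,4):
0 0 1 1 0
1 1 1 1 1
0 0 0 0 1
0 0 1 1 0
1 0 1 0 0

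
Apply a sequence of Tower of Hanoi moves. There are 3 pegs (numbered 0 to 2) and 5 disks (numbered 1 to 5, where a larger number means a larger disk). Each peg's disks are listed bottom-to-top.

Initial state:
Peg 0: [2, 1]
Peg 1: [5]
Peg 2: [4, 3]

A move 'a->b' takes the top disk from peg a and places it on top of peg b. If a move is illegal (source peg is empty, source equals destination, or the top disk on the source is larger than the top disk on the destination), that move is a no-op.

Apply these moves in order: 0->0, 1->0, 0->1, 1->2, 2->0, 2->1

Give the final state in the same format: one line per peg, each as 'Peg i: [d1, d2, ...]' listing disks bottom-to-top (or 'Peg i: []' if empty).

After move 1 (0->0):
Peg 0: [2, 1]
Peg 1: [5]
Peg 2: [4, 3]

After move 2 (1->0):
Peg 0: [2, 1]
Peg 1: [5]
Peg 2: [4, 3]

After move 3 (0->1):
Peg 0: [2]
Peg 1: [5, 1]
Peg 2: [4, 3]

After move 4 (1->2):
Peg 0: [2]
Peg 1: [5]
Peg 2: [4, 3, 1]

After move 5 (2->0):
Peg 0: [2, 1]
Peg 1: [5]
Peg 2: [4, 3]

After move 6 (2->1):
Peg 0: [2, 1]
Peg 1: [5, 3]
Peg 2: [4]

Answer: Peg 0: [2, 1]
Peg 1: [5, 3]
Peg 2: [4]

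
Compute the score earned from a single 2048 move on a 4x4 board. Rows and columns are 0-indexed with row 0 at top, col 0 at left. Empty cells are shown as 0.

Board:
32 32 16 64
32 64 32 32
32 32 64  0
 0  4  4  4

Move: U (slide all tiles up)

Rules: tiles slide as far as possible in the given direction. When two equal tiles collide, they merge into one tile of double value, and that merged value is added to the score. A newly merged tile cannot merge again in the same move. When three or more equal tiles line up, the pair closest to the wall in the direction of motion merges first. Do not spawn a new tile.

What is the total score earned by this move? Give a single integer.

Slide up:
col 0: [32, 32, 32, 0] -> [64, 32, 0, 0]  score +64 (running 64)
col 1: [32, 64, 32, 4] -> [32, 64, 32, 4]  score +0 (running 64)
col 2: [16, 32, 64, 4] -> [16, 32, 64, 4]  score +0 (running 64)
col 3: [64, 32, 0, 4] -> [64, 32, 4, 0]  score +0 (running 64)
Board after move:
64 32 16 64
32 64 32 32
 0 32 64  4
 0  4  4  0

Answer: 64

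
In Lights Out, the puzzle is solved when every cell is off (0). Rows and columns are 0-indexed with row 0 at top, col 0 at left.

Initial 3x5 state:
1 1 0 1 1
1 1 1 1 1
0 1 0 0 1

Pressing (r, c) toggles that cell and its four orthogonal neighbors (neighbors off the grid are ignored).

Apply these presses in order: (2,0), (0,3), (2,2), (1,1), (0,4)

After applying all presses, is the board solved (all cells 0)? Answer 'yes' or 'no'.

Answer: no

Derivation:
After press 1 at (2,0):
1 1 0 1 1
0 1 1 1 1
1 0 0 0 1

After press 2 at (0,3):
1 1 1 0 0
0 1 1 0 1
1 0 0 0 1

After press 3 at (2,2):
1 1 1 0 0
0 1 0 0 1
1 1 1 1 1

After press 4 at (1,1):
1 0 1 0 0
1 0 1 0 1
1 0 1 1 1

After press 5 at (0,4):
1 0 1 1 1
1 0 1 0 0
1 0 1 1 1

Lights still on: 10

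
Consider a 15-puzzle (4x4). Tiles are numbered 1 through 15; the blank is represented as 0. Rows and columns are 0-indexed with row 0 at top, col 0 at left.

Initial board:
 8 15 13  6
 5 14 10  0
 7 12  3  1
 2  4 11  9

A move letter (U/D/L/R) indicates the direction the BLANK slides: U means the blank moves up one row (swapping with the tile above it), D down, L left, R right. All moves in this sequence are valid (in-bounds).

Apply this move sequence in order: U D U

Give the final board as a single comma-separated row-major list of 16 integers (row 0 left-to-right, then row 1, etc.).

After move 1 (U):
 8 15 13  0
 5 14 10  6
 7 12  3  1
 2  4 11  9

After move 2 (D):
 8 15 13  6
 5 14 10  0
 7 12  3  1
 2  4 11  9

After move 3 (U):
 8 15 13  0
 5 14 10  6
 7 12  3  1
 2  4 11  9

Answer: 8, 15, 13, 0, 5, 14, 10, 6, 7, 12, 3, 1, 2, 4, 11, 9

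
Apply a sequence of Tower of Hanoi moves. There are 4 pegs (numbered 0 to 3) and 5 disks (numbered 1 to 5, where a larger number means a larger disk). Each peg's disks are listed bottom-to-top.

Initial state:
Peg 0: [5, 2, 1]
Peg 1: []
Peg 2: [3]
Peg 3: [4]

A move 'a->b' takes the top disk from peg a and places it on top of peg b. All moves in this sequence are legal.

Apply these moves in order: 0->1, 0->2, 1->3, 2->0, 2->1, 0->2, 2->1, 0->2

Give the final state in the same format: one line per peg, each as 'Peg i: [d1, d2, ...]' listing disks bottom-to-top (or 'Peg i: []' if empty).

Answer: Peg 0: []
Peg 1: [3, 2]
Peg 2: [5]
Peg 3: [4, 1]

Derivation:
After move 1 (0->1):
Peg 0: [5, 2]
Peg 1: [1]
Peg 2: [3]
Peg 3: [4]

After move 2 (0->2):
Peg 0: [5]
Peg 1: [1]
Peg 2: [3, 2]
Peg 3: [4]

After move 3 (1->3):
Peg 0: [5]
Peg 1: []
Peg 2: [3, 2]
Peg 3: [4, 1]

After move 4 (2->0):
Peg 0: [5, 2]
Peg 1: []
Peg 2: [3]
Peg 3: [4, 1]

After move 5 (2->1):
Peg 0: [5, 2]
Peg 1: [3]
Peg 2: []
Peg 3: [4, 1]

After move 6 (0->2):
Peg 0: [5]
Peg 1: [3]
Peg 2: [2]
Peg 3: [4, 1]

After move 7 (2->1):
Peg 0: [5]
Peg 1: [3, 2]
Peg 2: []
Peg 3: [4, 1]

After move 8 (0->2):
Peg 0: []
Peg 1: [3, 2]
Peg 2: [5]
Peg 3: [4, 1]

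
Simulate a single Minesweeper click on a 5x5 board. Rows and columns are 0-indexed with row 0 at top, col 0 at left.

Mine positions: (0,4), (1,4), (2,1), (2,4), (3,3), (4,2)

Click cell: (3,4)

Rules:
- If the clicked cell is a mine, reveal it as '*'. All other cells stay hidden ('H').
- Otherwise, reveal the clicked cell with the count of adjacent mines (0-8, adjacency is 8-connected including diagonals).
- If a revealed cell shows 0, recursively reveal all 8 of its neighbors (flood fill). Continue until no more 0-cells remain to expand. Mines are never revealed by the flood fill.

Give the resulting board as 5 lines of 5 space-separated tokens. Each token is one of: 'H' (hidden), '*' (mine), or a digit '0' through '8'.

H H H H H
H H H H H
H H H H H
H H H H 2
H H H H H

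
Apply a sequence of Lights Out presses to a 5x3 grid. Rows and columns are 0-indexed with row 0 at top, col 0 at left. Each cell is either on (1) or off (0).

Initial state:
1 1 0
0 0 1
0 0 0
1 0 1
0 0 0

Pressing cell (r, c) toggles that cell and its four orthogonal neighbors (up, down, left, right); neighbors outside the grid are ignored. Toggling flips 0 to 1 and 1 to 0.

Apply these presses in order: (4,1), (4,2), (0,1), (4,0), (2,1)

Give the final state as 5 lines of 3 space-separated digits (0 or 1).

Answer: 0 0 1
0 0 1
1 1 1
0 0 0
0 1 0

Derivation:
After press 1 at (4,1):
1 1 0
0 0 1
0 0 0
1 1 1
1 1 1

After press 2 at (4,2):
1 1 0
0 0 1
0 0 0
1 1 0
1 0 0

After press 3 at (0,1):
0 0 1
0 1 1
0 0 0
1 1 0
1 0 0

After press 4 at (4,0):
0 0 1
0 1 1
0 0 0
0 1 0
0 1 0

After press 5 at (2,1):
0 0 1
0 0 1
1 1 1
0 0 0
0 1 0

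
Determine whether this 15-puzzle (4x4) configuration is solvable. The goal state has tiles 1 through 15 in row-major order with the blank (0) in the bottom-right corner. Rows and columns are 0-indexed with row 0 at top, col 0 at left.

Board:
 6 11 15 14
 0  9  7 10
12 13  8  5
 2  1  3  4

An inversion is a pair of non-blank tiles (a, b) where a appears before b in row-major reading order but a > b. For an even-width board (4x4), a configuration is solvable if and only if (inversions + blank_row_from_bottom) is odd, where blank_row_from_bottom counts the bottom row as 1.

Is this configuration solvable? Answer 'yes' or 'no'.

Answer: no

Derivation:
Inversions: 77
Blank is in row 1 (0-indexed from top), which is row 3 counting from the bottom (bottom = 1).
77 + 3 = 80, which is even, so the puzzle is not solvable.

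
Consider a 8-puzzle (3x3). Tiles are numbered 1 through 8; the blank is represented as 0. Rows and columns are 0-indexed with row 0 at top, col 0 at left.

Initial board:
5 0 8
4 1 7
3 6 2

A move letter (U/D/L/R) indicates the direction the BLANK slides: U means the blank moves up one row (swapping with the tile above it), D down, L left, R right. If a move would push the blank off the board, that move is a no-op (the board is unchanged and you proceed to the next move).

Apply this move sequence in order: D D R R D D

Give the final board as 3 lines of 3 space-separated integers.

After move 1 (D):
5 1 8
4 0 7
3 6 2

After move 2 (D):
5 1 8
4 6 7
3 0 2

After move 3 (R):
5 1 8
4 6 7
3 2 0

After move 4 (R):
5 1 8
4 6 7
3 2 0

After move 5 (D):
5 1 8
4 6 7
3 2 0

After move 6 (D):
5 1 8
4 6 7
3 2 0

Answer: 5 1 8
4 6 7
3 2 0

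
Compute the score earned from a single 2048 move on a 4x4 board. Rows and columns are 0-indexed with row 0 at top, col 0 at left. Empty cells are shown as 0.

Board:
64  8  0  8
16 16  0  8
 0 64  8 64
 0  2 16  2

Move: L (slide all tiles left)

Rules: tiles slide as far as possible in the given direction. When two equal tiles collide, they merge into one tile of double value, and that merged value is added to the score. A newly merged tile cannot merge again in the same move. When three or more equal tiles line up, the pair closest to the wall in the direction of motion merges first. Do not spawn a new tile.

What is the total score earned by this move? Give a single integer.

Answer: 48

Derivation:
Slide left:
row 0: [64, 8, 0, 8] -> [64, 16, 0, 0]  score +16 (running 16)
row 1: [16, 16, 0, 8] -> [32, 8, 0, 0]  score +32 (running 48)
row 2: [0, 64, 8, 64] -> [64, 8, 64, 0]  score +0 (running 48)
row 3: [0, 2, 16, 2] -> [2, 16, 2, 0]  score +0 (running 48)
Board after move:
64 16  0  0
32  8  0  0
64  8 64  0
 2 16  2  0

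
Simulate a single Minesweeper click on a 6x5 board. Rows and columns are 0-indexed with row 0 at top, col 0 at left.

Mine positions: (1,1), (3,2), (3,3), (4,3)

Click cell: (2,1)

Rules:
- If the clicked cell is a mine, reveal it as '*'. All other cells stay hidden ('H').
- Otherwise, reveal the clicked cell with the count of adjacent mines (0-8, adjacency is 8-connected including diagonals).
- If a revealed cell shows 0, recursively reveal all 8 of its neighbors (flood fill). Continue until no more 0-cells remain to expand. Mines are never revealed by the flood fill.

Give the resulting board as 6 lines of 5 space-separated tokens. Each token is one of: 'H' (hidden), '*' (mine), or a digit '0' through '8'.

H H H H H
H H H H H
H 2 H H H
H H H H H
H H H H H
H H H H H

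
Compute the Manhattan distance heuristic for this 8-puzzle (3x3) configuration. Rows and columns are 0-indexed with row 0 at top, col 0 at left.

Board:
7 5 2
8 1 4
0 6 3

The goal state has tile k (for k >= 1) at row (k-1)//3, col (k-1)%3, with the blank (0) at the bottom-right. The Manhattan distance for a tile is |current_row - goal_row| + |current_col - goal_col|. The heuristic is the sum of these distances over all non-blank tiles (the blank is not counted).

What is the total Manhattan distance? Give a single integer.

Tile 7: (0,0)->(2,0) = 2
Tile 5: (0,1)->(1,1) = 1
Tile 2: (0,2)->(0,1) = 1
Tile 8: (1,0)->(2,1) = 2
Tile 1: (1,1)->(0,0) = 2
Tile 4: (1,2)->(1,0) = 2
Tile 6: (2,1)->(1,2) = 2
Tile 3: (2,2)->(0,2) = 2
Sum: 2 + 1 + 1 + 2 + 2 + 2 + 2 + 2 = 14

Answer: 14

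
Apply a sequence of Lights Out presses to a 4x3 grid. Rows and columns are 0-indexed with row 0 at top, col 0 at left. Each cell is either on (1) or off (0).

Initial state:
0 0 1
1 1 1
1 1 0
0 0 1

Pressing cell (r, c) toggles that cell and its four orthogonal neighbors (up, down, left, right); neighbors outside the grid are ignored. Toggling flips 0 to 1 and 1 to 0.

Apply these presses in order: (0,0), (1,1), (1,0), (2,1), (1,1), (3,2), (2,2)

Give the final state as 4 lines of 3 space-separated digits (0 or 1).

Answer: 0 1 1
1 1 0
1 1 1
0 0 1

Derivation:
After press 1 at (0,0):
1 1 1
0 1 1
1 1 0
0 0 1

After press 2 at (1,1):
1 0 1
1 0 0
1 0 0
0 0 1

After press 3 at (1,0):
0 0 1
0 1 0
0 0 0
0 0 1

After press 4 at (2,1):
0 0 1
0 0 0
1 1 1
0 1 1

After press 5 at (1,1):
0 1 1
1 1 1
1 0 1
0 1 1

After press 6 at (3,2):
0 1 1
1 1 1
1 0 0
0 0 0

After press 7 at (2,2):
0 1 1
1 1 0
1 1 1
0 0 1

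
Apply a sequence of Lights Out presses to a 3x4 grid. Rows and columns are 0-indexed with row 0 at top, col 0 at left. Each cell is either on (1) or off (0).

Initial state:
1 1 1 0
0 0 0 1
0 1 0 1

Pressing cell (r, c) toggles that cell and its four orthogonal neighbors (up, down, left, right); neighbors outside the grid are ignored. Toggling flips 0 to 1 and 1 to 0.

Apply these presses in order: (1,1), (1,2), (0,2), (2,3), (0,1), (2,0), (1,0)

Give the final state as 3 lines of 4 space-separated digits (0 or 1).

After press 1 at (1,1):
1 0 1 0
1 1 1 1
0 0 0 1

After press 2 at (1,2):
1 0 0 0
1 0 0 0
0 0 1 1

After press 3 at (0,2):
1 1 1 1
1 0 1 0
0 0 1 1

After press 4 at (2,3):
1 1 1 1
1 0 1 1
0 0 0 0

After press 5 at (0,1):
0 0 0 1
1 1 1 1
0 0 0 0

After press 6 at (2,0):
0 0 0 1
0 1 1 1
1 1 0 0

After press 7 at (1,0):
1 0 0 1
1 0 1 1
0 1 0 0

Answer: 1 0 0 1
1 0 1 1
0 1 0 0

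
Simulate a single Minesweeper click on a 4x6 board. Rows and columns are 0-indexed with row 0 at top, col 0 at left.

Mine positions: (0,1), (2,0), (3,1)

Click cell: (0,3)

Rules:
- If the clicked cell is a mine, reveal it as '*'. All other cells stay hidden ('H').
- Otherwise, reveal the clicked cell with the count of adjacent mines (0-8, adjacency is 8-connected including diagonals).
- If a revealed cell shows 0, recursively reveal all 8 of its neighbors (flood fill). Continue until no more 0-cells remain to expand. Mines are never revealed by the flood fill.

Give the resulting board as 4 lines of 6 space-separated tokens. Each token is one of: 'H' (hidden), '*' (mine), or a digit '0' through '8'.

H H 1 0 0 0
H H 1 0 0 0
H H 1 0 0 0
H H 1 0 0 0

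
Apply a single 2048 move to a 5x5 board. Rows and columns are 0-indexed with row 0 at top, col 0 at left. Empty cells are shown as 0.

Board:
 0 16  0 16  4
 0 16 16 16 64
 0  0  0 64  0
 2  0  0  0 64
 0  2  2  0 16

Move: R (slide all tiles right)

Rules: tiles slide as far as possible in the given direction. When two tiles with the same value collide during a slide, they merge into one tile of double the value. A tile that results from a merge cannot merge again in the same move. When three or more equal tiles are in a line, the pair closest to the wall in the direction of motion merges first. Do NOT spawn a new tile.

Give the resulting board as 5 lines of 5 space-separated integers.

Slide right:
row 0: [0, 16, 0, 16, 4] -> [0, 0, 0, 32, 4]
row 1: [0, 16, 16, 16, 64] -> [0, 0, 16, 32, 64]
row 2: [0, 0, 0, 64, 0] -> [0, 0, 0, 0, 64]
row 3: [2, 0, 0, 0, 64] -> [0, 0, 0, 2, 64]
row 4: [0, 2, 2, 0, 16] -> [0, 0, 0, 4, 16]

Answer:  0  0  0 32  4
 0  0 16 32 64
 0  0  0  0 64
 0  0  0  2 64
 0  0  0  4 16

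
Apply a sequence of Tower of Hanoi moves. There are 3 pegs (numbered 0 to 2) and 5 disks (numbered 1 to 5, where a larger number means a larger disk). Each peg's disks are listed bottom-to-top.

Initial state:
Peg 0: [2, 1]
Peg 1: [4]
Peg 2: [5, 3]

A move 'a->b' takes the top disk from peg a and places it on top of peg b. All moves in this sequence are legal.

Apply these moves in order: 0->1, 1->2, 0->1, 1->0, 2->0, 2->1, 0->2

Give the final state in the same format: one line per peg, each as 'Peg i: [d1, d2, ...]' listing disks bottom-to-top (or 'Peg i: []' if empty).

Answer: Peg 0: [2]
Peg 1: [4, 3]
Peg 2: [5, 1]

Derivation:
After move 1 (0->1):
Peg 0: [2]
Peg 1: [4, 1]
Peg 2: [5, 3]

After move 2 (1->2):
Peg 0: [2]
Peg 1: [4]
Peg 2: [5, 3, 1]

After move 3 (0->1):
Peg 0: []
Peg 1: [4, 2]
Peg 2: [5, 3, 1]

After move 4 (1->0):
Peg 0: [2]
Peg 1: [4]
Peg 2: [5, 3, 1]

After move 5 (2->0):
Peg 0: [2, 1]
Peg 1: [4]
Peg 2: [5, 3]

After move 6 (2->1):
Peg 0: [2, 1]
Peg 1: [4, 3]
Peg 2: [5]

After move 7 (0->2):
Peg 0: [2]
Peg 1: [4, 3]
Peg 2: [5, 1]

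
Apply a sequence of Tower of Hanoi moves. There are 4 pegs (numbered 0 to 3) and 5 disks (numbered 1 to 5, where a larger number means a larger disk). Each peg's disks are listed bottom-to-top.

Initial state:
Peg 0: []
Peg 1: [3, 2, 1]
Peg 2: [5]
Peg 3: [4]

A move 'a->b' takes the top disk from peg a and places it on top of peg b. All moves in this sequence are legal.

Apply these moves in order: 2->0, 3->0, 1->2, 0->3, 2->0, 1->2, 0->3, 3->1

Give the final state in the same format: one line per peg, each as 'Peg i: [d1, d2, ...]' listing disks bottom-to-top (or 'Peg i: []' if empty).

Answer: Peg 0: [5]
Peg 1: [3, 1]
Peg 2: [2]
Peg 3: [4]

Derivation:
After move 1 (2->0):
Peg 0: [5]
Peg 1: [3, 2, 1]
Peg 2: []
Peg 3: [4]

After move 2 (3->0):
Peg 0: [5, 4]
Peg 1: [3, 2, 1]
Peg 2: []
Peg 3: []

After move 3 (1->2):
Peg 0: [5, 4]
Peg 1: [3, 2]
Peg 2: [1]
Peg 3: []

After move 4 (0->3):
Peg 0: [5]
Peg 1: [3, 2]
Peg 2: [1]
Peg 3: [4]

After move 5 (2->0):
Peg 0: [5, 1]
Peg 1: [3, 2]
Peg 2: []
Peg 3: [4]

After move 6 (1->2):
Peg 0: [5, 1]
Peg 1: [3]
Peg 2: [2]
Peg 3: [4]

After move 7 (0->3):
Peg 0: [5]
Peg 1: [3]
Peg 2: [2]
Peg 3: [4, 1]

After move 8 (3->1):
Peg 0: [5]
Peg 1: [3, 1]
Peg 2: [2]
Peg 3: [4]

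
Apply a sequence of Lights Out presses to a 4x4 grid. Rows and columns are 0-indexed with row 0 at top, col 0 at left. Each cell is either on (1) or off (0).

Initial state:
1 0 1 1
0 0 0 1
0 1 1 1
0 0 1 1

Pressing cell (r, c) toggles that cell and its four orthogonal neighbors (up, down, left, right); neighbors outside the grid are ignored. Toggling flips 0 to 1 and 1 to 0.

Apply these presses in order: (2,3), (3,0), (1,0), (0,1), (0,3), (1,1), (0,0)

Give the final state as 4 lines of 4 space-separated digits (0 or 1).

Answer: 0 1 1 0
1 1 1 1
0 0 0 0
1 1 1 0

Derivation:
After press 1 at (2,3):
1 0 1 1
0 0 0 0
0 1 0 0
0 0 1 0

After press 2 at (3,0):
1 0 1 1
0 0 0 0
1 1 0 0
1 1 1 0

After press 3 at (1,0):
0 0 1 1
1 1 0 0
0 1 0 0
1 1 1 0

After press 4 at (0,1):
1 1 0 1
1 0 0 0
0 1 0 0
1 1 1 0

After press 5 at (0,3):
1 1 1 0
1 0 0 1
0 1 0 0
1 1 1 0

After press 6 at (1,1):
1 0 1 0
0 1 1 1
0 0 0 0
1 1 1 0

After press 7 at (0,0):
0 1 1 0
1 1 1 1
0 0 0 0
1 1 1 0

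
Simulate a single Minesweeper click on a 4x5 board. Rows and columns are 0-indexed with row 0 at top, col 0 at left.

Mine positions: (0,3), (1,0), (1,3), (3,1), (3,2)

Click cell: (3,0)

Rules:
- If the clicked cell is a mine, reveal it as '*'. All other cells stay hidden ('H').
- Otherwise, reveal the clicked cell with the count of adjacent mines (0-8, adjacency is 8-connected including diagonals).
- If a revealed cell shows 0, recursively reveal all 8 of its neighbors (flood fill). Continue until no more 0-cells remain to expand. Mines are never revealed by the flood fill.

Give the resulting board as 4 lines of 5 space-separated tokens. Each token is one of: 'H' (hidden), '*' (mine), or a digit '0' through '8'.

H H H H H
H H H H H
H H H H H
1 H H H H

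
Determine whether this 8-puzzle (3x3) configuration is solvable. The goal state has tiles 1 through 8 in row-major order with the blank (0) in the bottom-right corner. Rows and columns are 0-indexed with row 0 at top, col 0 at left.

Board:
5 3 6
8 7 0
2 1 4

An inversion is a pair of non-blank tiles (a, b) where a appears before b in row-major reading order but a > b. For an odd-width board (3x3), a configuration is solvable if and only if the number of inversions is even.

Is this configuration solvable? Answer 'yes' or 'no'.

Answer: no

Derivation:
Inversions (pairs i<j in row-major order where tile[i] > tile[j] > 0): 17
17 is odd, so the puzzle is not solvable.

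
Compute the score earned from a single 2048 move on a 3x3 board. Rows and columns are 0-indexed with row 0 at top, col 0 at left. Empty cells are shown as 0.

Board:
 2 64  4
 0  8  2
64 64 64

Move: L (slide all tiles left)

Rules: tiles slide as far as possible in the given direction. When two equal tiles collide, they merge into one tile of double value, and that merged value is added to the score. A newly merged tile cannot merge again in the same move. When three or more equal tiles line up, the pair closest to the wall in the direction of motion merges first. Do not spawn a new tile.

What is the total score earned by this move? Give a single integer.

Answer: 128

Derivation:
Slide left:
row 0: [2, 64, 4] -> [2, 64, 4]  score +0 (running 0)
row 1: [0, 8, 2] -> [8, 2, 0]  score +0 (running 0)
row 2: [64, 64, 64] -> [128, 64, 0]  score +128 (running 128)
Board after move:
  2  64   4
  8   2   0
128  64   0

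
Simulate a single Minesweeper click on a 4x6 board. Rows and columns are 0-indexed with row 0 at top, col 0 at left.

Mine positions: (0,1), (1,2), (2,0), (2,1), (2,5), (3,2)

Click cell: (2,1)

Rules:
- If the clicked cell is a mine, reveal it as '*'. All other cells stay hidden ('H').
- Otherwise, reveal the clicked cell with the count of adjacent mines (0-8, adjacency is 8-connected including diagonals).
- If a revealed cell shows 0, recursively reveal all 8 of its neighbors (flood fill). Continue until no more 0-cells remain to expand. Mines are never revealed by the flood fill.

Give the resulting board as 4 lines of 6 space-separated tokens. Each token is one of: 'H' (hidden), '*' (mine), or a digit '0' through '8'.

H H H H H H
H H H H H H
H * H H H H
H H H H H H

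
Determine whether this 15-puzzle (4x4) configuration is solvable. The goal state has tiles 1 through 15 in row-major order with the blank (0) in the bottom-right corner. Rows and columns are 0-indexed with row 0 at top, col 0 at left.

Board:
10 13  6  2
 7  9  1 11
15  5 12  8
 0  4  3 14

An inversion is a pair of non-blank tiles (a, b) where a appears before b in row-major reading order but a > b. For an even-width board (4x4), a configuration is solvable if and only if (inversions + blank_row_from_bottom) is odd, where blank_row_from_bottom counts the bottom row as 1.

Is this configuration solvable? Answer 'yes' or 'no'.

Answer: no

Derivation:
Inversions: 53
Blank is in row 3 (0-indexed from top), which is row 1 counting from the bottom (bottom = 1).
53 + 1 = 54, which is even, so the puzzle is not solvable.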